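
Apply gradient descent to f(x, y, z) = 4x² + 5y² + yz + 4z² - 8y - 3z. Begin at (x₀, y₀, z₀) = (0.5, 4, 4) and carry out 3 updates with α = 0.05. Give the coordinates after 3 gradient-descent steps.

(0.108, 1.01875, 0.950875)

∇f = (8x, 10y + z - 8, y + 8z - 3)
Step 1: at (0.5, 4, 4), ∇f = (4, 36, 33) → (0.5, 4, 4) − 0.05·(4, 36, 33) = (0.3, 2.2, 2.35)
Step 2: at (0.3, 2.2, 2.35), ∇f = (2.4, 16.35, 18) → (0.3, 2.2, 2.35) − 0.05·(2.4, 16.35, 18) = (0.18, 1.3825, 1.45)
Step 3: at (0.18, 1.3825, 1.45), ∇f = (1.44, 7.275, 9.9825) → (0.18, 1.3825, 1.45) − 0.05·(1.44, 7.275, 9.9825) = (0.108, 1.01875, 0.950875)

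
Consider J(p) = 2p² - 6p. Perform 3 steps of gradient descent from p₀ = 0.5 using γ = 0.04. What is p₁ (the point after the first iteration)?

J′(p) = 4p - 6
p₁ = 0.5 − 0.04·(-4) = 0.66

0.66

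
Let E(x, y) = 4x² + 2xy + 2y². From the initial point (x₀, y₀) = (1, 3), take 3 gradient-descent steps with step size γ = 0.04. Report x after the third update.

∇E = (8x + 2y, 2x + 4y)
Step 1: at (1, 3), ∇E = (14, 14) → (1, 3) − 0.04·(14, 14) = (0.44, 2.44)
Step 2: at (0.44, 2.44), ∇E = (8.4, 10.64) → (0.44, 2.44) − 0.04·(8.4, 10.64) = (0.104, 2.0144)
Step 3: at (0.104, 2.0144), ∇E = (4.8608, 8.2656) → (0.104, 2.0144) − 0.04·(4.8608, 8.2656) = (-0.090432, 1.683776)
x = -0.090432

-0.090432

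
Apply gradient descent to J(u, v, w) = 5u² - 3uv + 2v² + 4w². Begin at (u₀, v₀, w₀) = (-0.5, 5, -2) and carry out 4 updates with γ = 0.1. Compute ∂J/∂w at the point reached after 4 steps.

-0.0256

∇J = (10u - 3v, -3u + 4v, 8w)
(u₁, v₁, w₁) = (-0.5, 5, -2) − 0.1·(-20, 21.5, -16) = (1.5, 2.85, -0.4)
(u₂, v₂, w₂) = (1.5, 2.85, -0.4) − 0.1·(6.45, 6.9, -3.2) = (0.855, 2.16, -0.08)
(u₃, v₃, w₃) = (0.855, 2.16, -0.08) − 0.1·(2.07, 6.075, -0.64) = (0.648, 1.5525, -0.016)
(u₄, v₄, w₄) = (0.648, 1.5525, -0.016) − 0.1·(1.8225, 4.266, -0.128) = (0.46575, 1.1259, -0.0032)
∂J/∂w at (0.46575, 1.1259, -0.0032) = -0.0256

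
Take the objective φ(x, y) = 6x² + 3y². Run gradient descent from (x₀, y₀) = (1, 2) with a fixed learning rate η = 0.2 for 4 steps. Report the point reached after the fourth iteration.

(3.8416, 0.0032)

∇φ = (12x, 6y)
(x₁, y₁) = (1, 2) − 0.2·(12, 12) = (-1.4, -0.4)
(x₂, y₂) = (-1.4, -0.4) − 0.2·(-16.8, -2.4) = (1.96, 0.08)
(x₃, y₃) = (1.96, 0.08) − 0.2·(23.52, 0.48) = (-2.744, -0.016)
(x₄, y₄) = (-2.744, -0.016) − 0.2·(-32.928, -0.096) = (3.8416, 0.0032)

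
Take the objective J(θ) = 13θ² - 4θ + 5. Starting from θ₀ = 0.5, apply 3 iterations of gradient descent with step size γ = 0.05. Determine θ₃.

J′(θ) = 26θ - 4
θ₁ = 0.5 − 0.05·9 = 0.05
θ₂ = 0.05 − 0.05·(-2.7) = 0.185
θ₃ = 0.185 − 0.05·0.81 = 0.1445

0.1445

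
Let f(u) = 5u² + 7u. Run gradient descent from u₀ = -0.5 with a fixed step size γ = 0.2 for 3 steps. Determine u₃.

-0.9

f′(u) = 10u + 7
u₁ = -0.5 − 0.2·2 = -0.9
u₂ = -0.9 − 0.2·(-2) = -0.5
u₃ = -0.5 − 0.2·2 = -0.9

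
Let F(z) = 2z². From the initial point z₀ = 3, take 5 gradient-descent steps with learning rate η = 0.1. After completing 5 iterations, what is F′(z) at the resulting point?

F′(z) = 4z
z₁ = 3 − 0.1·12 = 1.8
z₂ = 1.8 − 0.1·7.2 = 1.08
z₃ = 1.08 − 0.1·4.32 = 0.648
z₄ = 0.648 − 0.1·2.592 = 0.3888
z₅ = 0.3888 − 0.1·1.5552 = 0.23328
F′(z) at (0.23328) = 0.93312

0.93312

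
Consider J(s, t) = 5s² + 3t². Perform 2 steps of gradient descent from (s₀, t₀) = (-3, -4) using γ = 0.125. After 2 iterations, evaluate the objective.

0.36328125

∇J = (10s, 6t)
(s₁, t₁) = (-3, -4) − 0.125·(-30, -24) = (0.75, -1)
(s₂, t₂) = (0.75, -1) − 0.125·(7.5, -6) = (-0.1875, -0.25)
J(-0.1875, -0.25) = 0.36328125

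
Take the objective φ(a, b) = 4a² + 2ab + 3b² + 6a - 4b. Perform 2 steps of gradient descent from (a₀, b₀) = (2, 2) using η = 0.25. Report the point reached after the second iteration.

(3.5, 3.75)

∇φ = (8a + 2b + 6, 2a + 6b - 4)
Step 1: at (2, 2), ∇φ = (26, 12) → (2, 2) − 0.25·(26, 12) = (-4.5, -1)
Step 2: at (-4.5, -1), ∇φ = (-32, -19) → (-4.5, -1) − 0.25·(-32, -19) = (3.5, 3.75)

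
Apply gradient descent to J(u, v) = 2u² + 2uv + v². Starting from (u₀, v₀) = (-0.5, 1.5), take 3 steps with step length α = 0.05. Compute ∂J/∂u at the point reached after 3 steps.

∇J = (4u + 2v, 2u + 2v)
(u₁, v₁) = (-0.5, 1.5) − 0.05·(1, 2) = (-0.55, 1.4)
(u₂, v₂) = (-0.55, 1.4) − 0.05·(0.6, 1.7) = (-0.58, 1.315)
(u₃, v₃) = (-0.58, 1.315) − 0.05·(0.31, 1.47) = (-0.5955, 1.2415)
∂J/∂u at (-0.5955, 1.2415) = 0.101

0.101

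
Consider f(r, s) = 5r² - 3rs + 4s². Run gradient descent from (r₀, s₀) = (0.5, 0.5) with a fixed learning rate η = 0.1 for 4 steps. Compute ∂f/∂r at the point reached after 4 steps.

0.07395

∇f = (10r - 3s, -3r + 8s)
Step 1: at (0.5, 0.5), ∇f = (3.5, 2.5) → (0.5, 0.5) − 0.1·(3.5, 2.5) = (0.15, 0.25)
Step 2: at (0.15, 0.25), ∇f = (0.75, 1.55) → (0.15, 0.25) − 0.1·(0.75, 1.55) = (0.075, 0.095)
Step 3: at (0.075, 0.095), ∇f = (0.465, 0.535) → (0.075, 0.095) − 0.1·(0.465, 0.535) = (0.0285, 0.0415)
Step 4: at (0.0285, 0.0415), ∇f = (0.1605, 0.2465) → (0.0285, 0.0415) − 0.1·(0.1605, 0.2465) = (0.01245, 0.01685)
∂f/∂r at (0.01245, 0.01685) = 0.07395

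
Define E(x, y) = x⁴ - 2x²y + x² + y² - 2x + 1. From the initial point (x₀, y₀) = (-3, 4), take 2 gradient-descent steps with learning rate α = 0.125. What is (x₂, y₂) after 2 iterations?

∇E = (4x³ - 4xy + 2x - 2, -2x² + 2y)
(x₁, y₁) = (-3, 4) − 0.125·(-68, -10) = (5.5, 5.25)
(x₂, y₂) = (5.5, 5.25) − 0.125·(559, -50) = (-64.375, 11.5)

(-64.375, 11.5)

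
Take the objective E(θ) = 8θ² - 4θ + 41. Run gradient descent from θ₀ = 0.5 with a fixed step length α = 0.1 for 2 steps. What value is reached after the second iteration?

0.34

E′(θ) = 16θ - 4
θ₁ = 0.5 − 0.1·4 = 0.1
θ₂ = 0.1 − 0.1·(-2.4) = 0.34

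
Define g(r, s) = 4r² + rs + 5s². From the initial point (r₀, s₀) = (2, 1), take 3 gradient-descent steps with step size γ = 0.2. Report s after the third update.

-1.904

∇g = (8r + s, r + 10s)
Step 1: at (2, 1), ∇g = (17, 12) → (2, 1) − 0.2·(17, 12) = (-1.4, -1.4)
Step 2: at (-1.4, -1.4), ∇g = (-12.6, -15.4) → (-1.4, -1.4) − 0.2·(-12.6, -15.4) = (1.12, 1.68)
Step 3: at (1.12, 1.68), ∇g = (10.64, 17.92) → (1.12, 1.68) − 0.2·(10.64, 17.92) = (-1.008, -1.904)
s = -1.904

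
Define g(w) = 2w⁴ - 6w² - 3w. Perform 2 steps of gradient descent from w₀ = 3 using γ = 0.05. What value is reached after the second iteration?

g′(w) = 8w³ - 12w - 3
Step 1: g′(3) = 177; w₁ = 3 − 0.05·177 = -5.85
Step 2: g′(-5.85) = -1534.413; w₂ = -5.85 − 0.05·(-1534.413) = 70.87065

70.87065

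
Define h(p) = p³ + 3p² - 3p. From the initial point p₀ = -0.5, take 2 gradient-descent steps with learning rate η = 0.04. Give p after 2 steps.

-0.110492

h′(p) = 3p² + 6p - 3
p₁ = -0.5 − 0.04·(-5.25) = -0.29
p₂ = -0.29 − 0.04·(-4.4877) = -0.110492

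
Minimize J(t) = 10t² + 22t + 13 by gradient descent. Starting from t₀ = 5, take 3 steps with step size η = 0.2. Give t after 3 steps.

-165.8

J′(t) = 20t + 22
t₁ = 5 − 0.2·122 = -19.4
t₂ = -19.4 − 0.2·(-366) = 53.8
t₃ = 53.8 − 0.2·1098 = -165.8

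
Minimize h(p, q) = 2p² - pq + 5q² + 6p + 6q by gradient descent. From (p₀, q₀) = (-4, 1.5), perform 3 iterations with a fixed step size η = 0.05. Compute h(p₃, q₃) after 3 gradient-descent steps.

-4.9359084609375

∇h = (4p - q + 6, -p + 10q + 6)
(p₁, q₁) = (-4, 1.5) − 0.05·(-11.5, 25) = (-3.425, 0.25)
(p₂, q₂) = (-3.425, 0.25) − 0.05·(-7.95, 11.925) = (-3.0275, -0.34625)
(p₃, q₃) = (-3.0275, -0.34625) − 0.05·(-5.76375, 5.565) = (-2.7393125, -0.6245)
h(-2.7393125, -0.6245) = -4.9359084609375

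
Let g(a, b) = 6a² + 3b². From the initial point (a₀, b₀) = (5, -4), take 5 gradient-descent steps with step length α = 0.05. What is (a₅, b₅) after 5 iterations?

∇g = (12a, 6b)
(a₁, b₁) = (5, -4) − 0.05·(60, -24) = (2, -2.8)
(a₂, b₂) = (2, -2.8) − 0.05·(24, -16.8) = (0.8, -1.96)
(a₃, b₃) = (0.8, -1.96) − 0.05·(9.6, -11.76) = (0.32, -1.372)
(a₄, b₄) = (0.32, -1.372) − 0.05·(3.84, -8.232) = (0.128, -0.9604)
(a₅, b₅) = (0.128, -0.9604) − 0.05·(1.536, -5.7624) = (0.0512, -0.67228)

(0.0512, -0.67228)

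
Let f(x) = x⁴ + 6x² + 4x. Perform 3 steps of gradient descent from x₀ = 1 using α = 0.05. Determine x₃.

-0.2784

f′(x) = 4x³ + 12x + 4
x₁ = 1 − 0.05·20 = 0
x₂ = 0 − 0.05·4 = -0.2
x₃ = -0.2 − 0.05·1.568 = -0.2784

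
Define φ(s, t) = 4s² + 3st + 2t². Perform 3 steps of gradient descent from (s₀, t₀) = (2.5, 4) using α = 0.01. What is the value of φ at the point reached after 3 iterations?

∇φ = (8s + 3t, 3s + 4t)
(s₁, t₁) = (2.5, 4) − 0.01·(32, 23.5) = (2.18, 3.765)
(s₂, t₂) = (2.18, 3.765) − 0.01·(28.735, 21.6) = (1.89265, 3.549)
(s₃, t₃) = (1.89265, 3.549) − 0.01·(25.7882, 19.87395) = (1.634768, 3.3502605)
φ(1.634768, 3.3502605) = 49.5690524622085

49.5690524622085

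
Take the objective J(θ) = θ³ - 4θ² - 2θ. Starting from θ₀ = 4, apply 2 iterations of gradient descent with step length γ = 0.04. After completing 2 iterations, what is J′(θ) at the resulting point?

3.128603369472

J′(θ) = 3θ² - 8θ - 2
θ₁ = 4 − 0.04·14 = 3.44
θ₂ = 3.44 − 0.04·5.9808 = 3.200768
J′(θ) at (3.200768) = 3.128603369472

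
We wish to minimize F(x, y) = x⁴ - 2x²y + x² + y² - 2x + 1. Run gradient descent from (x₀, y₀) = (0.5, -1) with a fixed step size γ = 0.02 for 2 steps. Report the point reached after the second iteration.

∇F = (4x³ - 4xy + 2x - 2, -2x² + 2y)
Step 1: at (0.5, -1), ∇F = (1.5, -2.5) → (0.5, -1) − 0.02·(1.5, -2.5) = (0.47, -0.95)
Step 2: at (0.47, -0.95), ∇F = (1.141292, -2.3418) → (0.47, -0.95) − 0.02·(1.141292, -2.3418) = (0.44717416, -0.903164)

(0.44717416, -0.903164)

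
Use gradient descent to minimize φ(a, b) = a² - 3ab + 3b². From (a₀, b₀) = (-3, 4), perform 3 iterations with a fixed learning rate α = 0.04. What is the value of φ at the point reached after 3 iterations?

∇φ = (2a - 3b, -3a + 6b)
Step 1: at (-3, 4), ∇φ = (-18, 33) → (-3, 4) − 0.04·(-18, 33) = (-2.28, 2.68)
Step 2: at (-2.28, 2.68), ∇φ = (-12.6, 22.92) → (-2.28, 2.68) − 0.04·(-12.6, 22.92) = (-1.776, 1.7632)
Step 3: at (-1.776, 1.7632), ∇φ = (-8.8416, 15.9072) → (-1.776, 1.7632) − 0.04·(-8.8416, 15.9072) = (-1.422336, 1.126912)
φ(-1.422336, 1.126912) = 10.641374183424

10.641374183424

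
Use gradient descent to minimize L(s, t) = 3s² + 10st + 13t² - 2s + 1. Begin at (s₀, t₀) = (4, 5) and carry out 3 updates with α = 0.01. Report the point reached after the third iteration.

(2.415408, 1.28704)

∇L = (6s + 10t - 2, 10s + 26t)
Step 1: at (4, 5), ∇L = (72, 170) → (4, 5) − 0.01·(72, 170) = (3.28, 3.3)
Step 2: at (3.28, 3.3), ∇L = (50.68, 118.6) → (3.28, 3.3) − 0.01·(50.68, 118.6) = (2.7732, 2.114)
Step 3: at (2.7732, 2.114), ∇L = (35.7792, 82.696) → (2.7732, 2.114) − 0.01·(35.7792, 82.696) = (2.415408, 1.28704)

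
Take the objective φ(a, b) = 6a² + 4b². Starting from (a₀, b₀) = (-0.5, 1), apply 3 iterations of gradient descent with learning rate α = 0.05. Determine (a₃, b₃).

∇φ = (12a, 8b)
Step 1: at (-0.5, 1), ∇φ = (-6, 8) → (-0.5, 1) − 0.05·(-6, 8) = (-0.2, 0.6)
Step 2: at (-0.2, 0.6), ∇φ = (-2.4, 4.8) → (-0.2, 0.6) − 0.05·(-2.4, 4.8) = (-0.08, 0.36)
Step 3: at (-0.08, 0.36), ∇φ = (-0.96, 2.88) → (-0.08, 0.36) − 0.05·(-0.96, 2.88) = (-0.032, 0.216)

(-0.032, 0.216)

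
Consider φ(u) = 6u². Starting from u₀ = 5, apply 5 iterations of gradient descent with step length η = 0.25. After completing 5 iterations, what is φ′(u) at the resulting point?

-1920

φ′(u) = 12u
u₁ = 5 − 0.25·60 = -10
u₂ = -10 − 0.25·(-120) = 20
u₃ = 20 − 0.25·240 = -40
u₄ = -40 − 0.25·(-480) = 80
u₅ = 80 − 0.25·960 = -160
φ′(u) at (-160) = -1920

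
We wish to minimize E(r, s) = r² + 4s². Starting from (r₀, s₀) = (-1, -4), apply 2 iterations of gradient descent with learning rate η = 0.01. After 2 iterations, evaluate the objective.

∇E = (2r, 8s)
(r₁, s₁) = (-1, -4) − 0.01·(-2, -32) = (-0.98, -3.68)
(r₂, s₂) = (-0.98, -3.68) − 0.01·(-1.96, -29.44) = (-0.9604, -3.3856)
E(-0.9604, -3.3856) = 46.7715176

46.7715176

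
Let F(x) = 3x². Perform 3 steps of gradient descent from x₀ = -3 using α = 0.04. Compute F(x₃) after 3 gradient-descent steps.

5.202898071552

F′(x) = 6x
Step 1: F′(-3) = -18; x₁ = -3 − 0.04·(-18) = -2.28
Step 2: F′(-2.28) = -13.68; x₂ = -2.28 − 0.04·(-13.68) = -1.7328
Step 3: F′(-1.7328) = -10.3968; x₃ = -1.7328 − 0.04·(-10.3968) = -1.316928
F(-1.316928) = 5.202898071552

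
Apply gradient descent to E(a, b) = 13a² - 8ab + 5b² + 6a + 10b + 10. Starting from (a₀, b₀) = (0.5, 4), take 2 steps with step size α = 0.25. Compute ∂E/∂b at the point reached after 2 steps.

∇E = (26a - 8b + 6, -8a + 10b + 10)
Step 1: at (0.5, 4), ∇E = (-13, 46) → (0.5, 4) − 0.25·(-13, 46) = (3.75, -7.5)
Step 2: at (3.75, -7.5), ∇E = (163.5, -95) → (3.75, -7.5) − 0.25·(163.5, -95) = (-37.125, 16.25)
∂E/∂b at (-37.125, 16.25) = 469.5

469.5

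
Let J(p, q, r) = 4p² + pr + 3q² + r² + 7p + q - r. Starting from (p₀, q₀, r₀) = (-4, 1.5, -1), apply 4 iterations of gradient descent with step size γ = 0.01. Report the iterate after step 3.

∇J = (8p + r + 7, 6q + 1, p + 2r - 1)
Step 1: at (-4, 1.5, -1), ∇J = (-26, 10, -7) → (-4, 1.5, -1) − 0.01·(-26, 10, -7) = (-3.74, 1.4, -0.93)
Step 2: at (-3.74, 1.4, -0.93), ∇J = (-23.85, 9.4, -6.6) → (-3.74, 1.4, -0.93) − 0.01·(-23.85, 9.4, -6.6) = (-3.5015, 1.306, -0.864)
Step 3: at (-3.5015, 1.306, -0.864), ∇J = (-21.876, 8.836, -6.2295) → (-3.5015, 1.306, -0.864) − 0.01·(-21.876, 8.836, -6.2295) = (-3.28274, 1.21764, -0.801705)

(-3.28274, 1.21764, -0.801705)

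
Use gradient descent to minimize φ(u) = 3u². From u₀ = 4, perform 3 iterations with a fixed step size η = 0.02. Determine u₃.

2.725888

φ′(u) = 6u
u₁ = 4 − 0.02·24 = 3.52
u₂ = 3.52 − 0.02·21.12 = 3.0976
u₃ = 3.0976 − 0.02·18.5856 = 2.725888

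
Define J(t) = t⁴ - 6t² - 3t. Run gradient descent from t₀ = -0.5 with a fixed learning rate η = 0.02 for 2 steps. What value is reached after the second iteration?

J′(t) = 4t³ - 12t - 3
Step 1: J′(-0.5) = 2.5; t₁ = -0.5 − 0.02·2.5 = -0.55
Step 2: J′(-0.55) = 2.9345; t₂ = -0.55 − 0.02·2.9345 = -0.60869

-0.60869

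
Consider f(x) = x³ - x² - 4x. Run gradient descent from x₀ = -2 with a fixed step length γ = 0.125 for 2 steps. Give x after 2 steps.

f′(x) = 3x² - 2x - 4
Step 1: f′(-2) = 12; x₁ = -2 − 0.125·12 = -3.5
Step 2: f′(-3.5) = 39.75; x₂ = -3.5 − 0.125·39.75 = -8.46875

-8.46875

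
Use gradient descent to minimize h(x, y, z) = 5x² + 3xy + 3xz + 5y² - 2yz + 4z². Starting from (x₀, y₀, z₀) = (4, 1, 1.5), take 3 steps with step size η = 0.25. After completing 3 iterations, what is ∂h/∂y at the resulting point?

-320.859375

∇h = (10x + 3y + 3z, 3x + 10y - 2z, 3x - 2y + 8z)
Step 1: at (4, 1, 1.5), ∇h = (47.5, 19, 22) → (4, 1, 1.5) − 0.25·(47.5, 19, 22) = (-7.875, -3.75, -4)
Step 2: at (-7.875, -3.75, -4), ∇h = (-102, -53.125, -48.125) → (-7.875, -3.75, -4) − 0.25·(-102, -53.125, -48.125) = (17.625, 9.53125, 8.03125)
Step 3: at (17.625, 9.53125, 8.03125), ∇h = (228.9375, 132.125, 98.0625) → (17.625, 9.53125, 8.03125) − 0.25·(228.9375, 132.125, 98.0625) = (-39.609375, -23.5, -16.484375)
∂h/∂y at (-39.609375, -23.5, -16.484375) = -320.859375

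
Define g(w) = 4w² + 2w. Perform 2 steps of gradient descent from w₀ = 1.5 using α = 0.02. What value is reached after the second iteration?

g′(w) = 8w + 2
w₁ = 1.5 − 0.02·14 = 1.22
w₂ = 1.22 − 0.02·11.76 = 0.9848

0.9848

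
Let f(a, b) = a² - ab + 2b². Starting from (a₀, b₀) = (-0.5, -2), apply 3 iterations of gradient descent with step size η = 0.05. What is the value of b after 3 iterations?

-1.0908125

∇f = (2a - b, -a + 4b)
Step 1: at (-0.5, -2), ∇f = (1, -7.5) → (-0.5, -2) − 0.05·(1, -7.5) = (-0.55, -1.625)
Step 2: at (-0.55, -1.625), ∇f = (0.525, -5.95) → (-0.55, -1.625) − 0.05·(0.525, -5.95) = (-0.57625, -1.3275)
Step 3: at (-0.57625, -1.3275), ∇f = (0.175, -4.73375) → (-0.57625, -1.3275) − 0.05·(0.175, -4.73375) = (-0.585, -1.0908125)
b = -1.0908125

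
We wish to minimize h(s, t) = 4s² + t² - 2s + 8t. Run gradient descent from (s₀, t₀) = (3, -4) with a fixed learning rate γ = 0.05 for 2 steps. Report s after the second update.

∇h = (8s - 2, 2t + 8)
Step 1: at (3, -4), ∇h = (22, 0) → (3, -4) − 0.05·(22, 0) = (1.9, -4)
Step 2: at (1.9, -4), ∇h = (13.2, 0) → (1.9, -4) − 0.05·(13.2, 0) = (1.24, -4)
s = 1.24

1.24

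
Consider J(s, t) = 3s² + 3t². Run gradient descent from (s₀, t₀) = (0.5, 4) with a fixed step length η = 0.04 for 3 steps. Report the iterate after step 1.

(0.38, 3.04)

∇J = (6s, 6t)
Step 1: at (0.5, 4), ∇J = (3, 24) → (0.5, 4) − 0.04·(3, 24) = (0.38, 3.04)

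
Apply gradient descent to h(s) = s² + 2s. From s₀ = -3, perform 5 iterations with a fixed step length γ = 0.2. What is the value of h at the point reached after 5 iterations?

-0.9758135296

h′(s) = 2s + 2
s₁ = -3 − 0.2·(-4) = -2.2
s₂ = -2.2 − 0.2·(-2.4) = -1.72
s₃ = -1.72 − 0.2·(-1.44) = -1.432
s₄ = -1.432 − 0.2·(-0.864) = -1.2592
s₅ = -1.2592 − 0.2·(-0.5184) = -1.15552
h(-1.15552) = -0.9758135296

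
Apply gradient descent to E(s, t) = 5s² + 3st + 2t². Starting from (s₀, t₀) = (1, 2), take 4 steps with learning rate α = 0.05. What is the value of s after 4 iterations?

-0.25236875

∇E = (10s + 3t, 3s + 4t)
(s₁, t₁) = (1, 2) − 0.05·(16, 11) = (0.2, 1.45)
(s₂, t₂) = (0.2, 1.45) − 0.05·(6.35, 6.4) = (-0.1175, 1.13)
(s₃, t₃) = (-0.1175, 1.13) − 0.05·(2.215, 4.1675) = (-0.22825, 0.921625)
(s₄, t₄) = (-0.22825, 0.921625) − 0.05·(0.482375, 3.00175) = (-0.25236875, 0.7715375)
s = -0.25236875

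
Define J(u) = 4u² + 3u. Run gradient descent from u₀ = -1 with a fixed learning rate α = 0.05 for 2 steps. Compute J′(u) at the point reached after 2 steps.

J′(u) = 8u + 3
u₁ = -1 − 0.05·(-5) = -0.75
u₂ = -0.75 − 0.05·(-3) = -0.6
J′(u) at (-0.6) = -1.8

-1.8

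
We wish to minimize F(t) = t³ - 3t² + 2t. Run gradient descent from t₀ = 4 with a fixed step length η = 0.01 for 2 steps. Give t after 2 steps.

3.524772

F′(t) = 3t² - 6t + 2
Step 1: F′(4) = 26; t₁ = 4 − 0.01·26 = 3.74
Step 2: F′(3.74) = 21.5228; t₂ = 3.74 − 0.01·21.5228 = 3.524772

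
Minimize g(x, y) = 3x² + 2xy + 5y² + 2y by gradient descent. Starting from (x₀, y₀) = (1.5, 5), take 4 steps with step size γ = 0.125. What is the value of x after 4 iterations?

0.09375

∇g = (6x + 2y, 2x + 10y + 2)
(x₁, y₁) = (1.5, 5) − 0.125·(19, 55) = (-0.875, -1.875)
(x₂, y₂) = (-0.875, -1.875) − 0.125·(-9, -18.5) = (0.25, 0.4375)
(x₃, y₃) = (0.25, 0.4375) − 0.125·(2.375, 6.875) = (-0.046875, -0.421875)
(x₄, y₄) = (-0.046875, -0.421875) − 0.125·(-1.125, -2.3125) = (0.09375, -0.1328125)
x = 0.09375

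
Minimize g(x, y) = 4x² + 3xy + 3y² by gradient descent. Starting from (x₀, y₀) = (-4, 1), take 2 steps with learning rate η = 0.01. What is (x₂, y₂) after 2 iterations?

(-3.445, 1.1077)

∇g = (8x + 3y, 3x + 6y)
(x₁, y₁) = (-4, 1) − 0.01·(-29, -6) = (-3.71, 1.06)
(x₂, y₂) = (-3.71, 1.06) − 0.01·(-26.5, -4.77) = (-3.445, 1.1077)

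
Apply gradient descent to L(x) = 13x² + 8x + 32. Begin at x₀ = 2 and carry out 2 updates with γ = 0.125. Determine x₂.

L′(x) = 26x + 8
x₁ = 2 − 0.125·60 = -5.5
x₂ = -5.5 − 0.125·(-135) = 11.375

11.375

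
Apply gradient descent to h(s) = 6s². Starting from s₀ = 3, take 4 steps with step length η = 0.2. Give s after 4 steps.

h′(s) = 12s
s₁ = 3 − 0.2·36 = -4.2
s₂ = -4.2 − 0.2·(-50.4) = 5.88
s₃ = 5.88 − 0.2·70.56 = -8.232
s₄ = -8.232 − 0.2·(-98.784) = 11.5248

11.5248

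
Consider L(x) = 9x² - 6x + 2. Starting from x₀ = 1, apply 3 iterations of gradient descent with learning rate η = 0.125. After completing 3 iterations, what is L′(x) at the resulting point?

L′(x) = 18x - 6
x₁ = 1 − 0.125·12 = -0.5
x₂ = -0.5 − 0.125·(-15) = 1.375
x₃ = 1.375 − 0.125·18.75 = -0.96875
L′(x) at (-0.96875) = -23.4375

-23.4375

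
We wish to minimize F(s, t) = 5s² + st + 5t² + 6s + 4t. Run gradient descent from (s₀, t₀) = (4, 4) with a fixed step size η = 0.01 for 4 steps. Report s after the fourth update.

∇F = (10s + t + 6, s + 10t + 4)
Step 1: at (4, 4), ∇F = (50, 48) → (4, 4) − 0.01·(50, 48) = (3.5, 3.52)
Step 2: at (3.5, 3.52), ∇F = (44.52, 42.7) → (3.5, 3.52) − 0.01·(44.52, 42.7) = (3.0548, 3.093)
Step 3: at (3.0548, 3.093), ∇F = (39.641, 37.9848) → (3.0548, 3.093) − 0.01·(39.641, 37.9848) = (2.65839, 2.713152)
Step 4: at (2.65839, 2.713152), ∇F = (35.297052, 33.78991) → (2.65839, 2.713152) − 0.01·(35.297052, 33.78991) = (2.30541948, 2.3752529)
s = 2.30541948

2.30541948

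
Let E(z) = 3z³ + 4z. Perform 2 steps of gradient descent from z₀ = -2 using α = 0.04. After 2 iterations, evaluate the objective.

E′(z) = 9z² + 4
Step 1: E′(-2) = 40; z₁ = -2 − 0.04·40 = -3.6
Step 2: E′(-3.6) = 120.64; z₂ = -3.6 − 0.04·120.64 = -8.4256
E(-8.4256) = -1828.121019547648

-1828.121019547648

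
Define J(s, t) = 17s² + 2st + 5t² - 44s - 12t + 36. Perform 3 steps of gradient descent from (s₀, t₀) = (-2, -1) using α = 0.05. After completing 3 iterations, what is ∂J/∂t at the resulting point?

∇J = (34s + 2t - 44, 2s + 10t - 12)
Step 1: at (-2, -1), ∇J = (-114, -26) → (-2, -1) − 0.05·(-114, -26) = (3.7, 0.3)
Step 2: at (3.7, 0.3), ∇J = (82.4, -1.6) → (3.7, 0.3) − 0.05·(82.4, -1.6) = (-0.42, 0.38)
Step 3: at (-0.42, 0.38), ∇J = (-57.52, -9.04) → (-0.42, 0.38) − 0.05·(-57.52, -9.04) = (2.456, 0.832)
∂J/∂t at (2.456, 0.832) = 1.232

1.232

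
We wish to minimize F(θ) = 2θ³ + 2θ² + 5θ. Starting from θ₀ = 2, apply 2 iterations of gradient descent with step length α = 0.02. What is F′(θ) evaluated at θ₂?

13.002465048064

F′(θ) = 6θ² + 4θ + 5
Step 1: F′(2) = 37; θ₁ = 2 − 0.02·37 = 1.26
Step 2: F′(1.26) = 19.5656; θ₂ = 1.26 − 0.02·19.5656 = 0.868688
F′(θ) at (0.868688) = 13.002465048064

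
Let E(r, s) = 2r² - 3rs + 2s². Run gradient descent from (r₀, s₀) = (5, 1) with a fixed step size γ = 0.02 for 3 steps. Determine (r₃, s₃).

∇E = (4r - 3s, -3r + 4s)
Step 1: at (5, 1), ∇E = (17, -11) → (5, 1) − 0.02·(17, -11) = (4.66, 1.22)
Step 2: at (4.66, 1.22), ∇E = (14.98, -9.1) → (4.66, 1.22) − 0.02·(14.98, -9.1) = (4.3604, 1.402)
Step 3: at (4.3604, 1.402), ∇E = (13.2356, -7.4732) → (4.3604, 1.402) − 0.02·(13.2356, -7.4732) = (4.095688, 1.551464)

(4.095688, 1.551464)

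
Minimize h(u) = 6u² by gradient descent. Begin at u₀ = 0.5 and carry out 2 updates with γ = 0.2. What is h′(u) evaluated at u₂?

h′(u) = 12u
Step 1: h′(0.5) = 6; u₁ = 0.5 − 0.2·6 = -0.7
Step 2: h′(-0.7) = -8.4; u₂ = -0.7 − 0.2·(-8.4) = 0.98
h′(u) at (0.98) = 11.76

11.76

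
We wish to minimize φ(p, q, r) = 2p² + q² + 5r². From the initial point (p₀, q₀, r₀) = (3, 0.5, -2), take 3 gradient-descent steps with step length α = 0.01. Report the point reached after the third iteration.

(2.654208, 0.470596, -1.458)

∇φ = (4p, 2q, 10r)
Step 1: at (3, 0.5, -2), ∇φ = (12, 1, -20) → (3, 0.5, -2) − 0.01·(12, 1, -20) = (2.88, 0.49, -1.8)
Step 2: at (2.88, 0.49, -1.8), ∇φ = (11.52, 0.98, -18) → (2.88, 0.49, -1.8) − 0.01·(11.52, 0.98, -18) = (2.7648, 0.4802, -1.62)
Step 3: at (2.7648, 0.4802, -1.62), ∇φ = (11.0592, 0.9604, -16.2) → (2.7648, 0.4802, -1.62) − 0.01·(11.0592, 0.9604, -16.2) = (2.654208, 0.470596, -1.458)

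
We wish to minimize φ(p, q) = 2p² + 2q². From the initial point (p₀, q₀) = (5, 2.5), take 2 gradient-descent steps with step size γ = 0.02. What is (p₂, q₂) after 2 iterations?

(4.232, 2.116)

∇φ = (4p, 4q)
Step 1: at (5, 2.5), ∇φ = (20, 10) → (5, 2.5) − 0.02·(20, 10) = (4.6, 2.3)
Step 2: at (4.6, 2.3), ∇φ = (18.4, 9.2) → (4.6, 2.3) − 0.02·(18.4, 9.2) = (4.232, 2.116)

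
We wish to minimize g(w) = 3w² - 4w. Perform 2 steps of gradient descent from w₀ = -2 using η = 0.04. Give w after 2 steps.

-0.8736

g′(w) = 6w - 4
Step 1: g′(-2) = -16; w₁ = -2 − 0.04·(-16) = -1.36
Step 2: g′(-1.36) = -12.16; w₂ = -1.36 − 0.04·(-12.16) = -0.8736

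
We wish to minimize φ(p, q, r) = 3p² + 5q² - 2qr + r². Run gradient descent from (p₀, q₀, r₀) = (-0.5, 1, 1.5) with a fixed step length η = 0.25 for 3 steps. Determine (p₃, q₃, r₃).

∇φ = (6p, 10q - 2r, -2q + 2r)
(p₁, q₁, r₁) = (-0.5, 1, 1.5) − 0.25·(-3, 7, 1) = (0.25, -0.75, 1.25)
(p₂, q₂, r₂) = (0.25, -0.75, 1.25) − 0.25·(1.5, -10, 4) = (-0.125, 1.75, 0.25)
(p₃, q₃, r₃) = (-0.125, 1.75, 0.25) − 0.25·(-0.75, 17, -3) = (0.0625, -2.5, 1)

(0.0625, -2.5, 1)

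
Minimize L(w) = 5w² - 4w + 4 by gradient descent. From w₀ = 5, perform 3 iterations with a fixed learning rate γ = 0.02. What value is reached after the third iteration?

L′(w) = 10w - 4
w₁ = 5 − 0.02·46 = 4.08
w₂ = 4.08 − 0.02·36.8 = 3.344
w₃ = 3.344 − 0.02·29.44 = 2.7552

2.7552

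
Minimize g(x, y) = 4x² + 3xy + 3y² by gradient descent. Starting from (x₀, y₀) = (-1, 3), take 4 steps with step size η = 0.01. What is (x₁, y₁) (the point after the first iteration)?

(-1.01, 2.85)

∇g = (8x + 3y, 3x + 6y)
(x₁, y₁) = (-1, 3) − 0.01·(1, 15) = (-1.01, 2.85)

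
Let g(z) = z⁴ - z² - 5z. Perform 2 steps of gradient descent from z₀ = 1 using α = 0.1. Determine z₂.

1.1812

g′(z) = 4z³ - 2z - 5
Step 1: g′(1) = -3; z₁ = 1 − 0.1·(-3) = 1.3
Step 2: g′(1.3) = 1.188; z₂ = 1.3 − 0.1·1.188 = 1.1812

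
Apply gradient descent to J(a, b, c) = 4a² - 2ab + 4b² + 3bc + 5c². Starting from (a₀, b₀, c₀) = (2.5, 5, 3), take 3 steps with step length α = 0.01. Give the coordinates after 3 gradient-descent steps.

(2.198598, 3.814602, 1.817379)

∇J = (8a - 2b, -2a + 8b + 3c, 3b + 10c)
(a₁, b₁, c₁) = (2.5, 5, 3) − 0.01·(10, 44, 45) = (2.4, 4.56, 2.55)
(a₂, b₂, c₂) = (2.4, 4.56, 2.55) − 0.01·(10.08, 39.33, 39.18) = (2.2992, 4.1667, 2.1582)
(a₃, b₃, c₃) = (2.2992, 4.1667, 2.1582) − 0.01·(10.0602, 35.2098, 34.0821) = (2.198598, 3.814602, 1.817379)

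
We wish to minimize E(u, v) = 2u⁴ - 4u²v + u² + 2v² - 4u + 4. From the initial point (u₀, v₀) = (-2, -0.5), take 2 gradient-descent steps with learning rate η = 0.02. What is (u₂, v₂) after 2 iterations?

(-0.2848, -0.116)

∇E = (8u³ - 8uv + 2u - 4, -4u² + 4v)
Step 1: at (-2, -0.5), ∇E = (-80, -18) → (-2, -0.5) − 0.02·(-80, -18) = (-0.4, -0.14)
Step 2: at (-0.4, -0.14), ∇E = (-5.76, -1.2) → (-0.4, -0.14) − 0.02·(-5.76, -1.2) = (-0.2848, -0.116)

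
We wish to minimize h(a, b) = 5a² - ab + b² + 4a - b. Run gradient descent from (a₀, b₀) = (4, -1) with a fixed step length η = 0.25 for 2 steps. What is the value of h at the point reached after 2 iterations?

561.06640625

∇h = (10a - b + 4, -a + 2b - 1)
Step 1: at (4, -1), ∇h = (45, -7) → (4, -1) − 0.25·(45, -7) = (-7.25, 0.75)
Step 2: at (-7.25, 0.75), ∇h = (-69.25, 7.75) → (-7.25, 0.75) − 0.25·(-69.25, 7.75) = (10.0625, -1.1875)
h(10.0625, -1.1875) = 561.06640625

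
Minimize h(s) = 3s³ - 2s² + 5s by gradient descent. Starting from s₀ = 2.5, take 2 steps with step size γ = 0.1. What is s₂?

h′(s) = 9s² - 4s + 5
Step 1: h′(2.5) = 51.25; s₁ = 2.5 − 0.1·51.25 = -2.625
Step 2: h′(-2.625) = 77.515625; s₂ = -2.625 − 0.1·77.515625 = -10.3765625

-10.3765625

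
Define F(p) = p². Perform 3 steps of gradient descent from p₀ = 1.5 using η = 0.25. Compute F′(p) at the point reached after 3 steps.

0.375

F′(p) = 2p
p₁ = 1.5 − 0.25·3 = 0.75
p₂ = 0.75 − 0.25·1.5 = 0.375
p₃ = 0.375 − 0.25·0.75 = 0.1875
F′(p) at (0.1875) = 0.375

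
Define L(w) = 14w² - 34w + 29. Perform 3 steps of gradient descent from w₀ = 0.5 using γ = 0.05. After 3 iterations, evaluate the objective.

8.3864

L′(w) = 28w - 34
w₁ = 0.5 − 0.05·(-20) = 1.5
w₂ = 1.5 − 0.05·8 = 1.1
w₃ = 1.1 − 0.05·(-3.2) = 1.26
L(1.26) = 8.3864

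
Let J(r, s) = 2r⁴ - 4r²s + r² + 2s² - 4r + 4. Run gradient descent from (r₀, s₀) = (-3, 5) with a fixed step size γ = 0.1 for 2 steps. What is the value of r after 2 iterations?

∇J = (8r³ - 8rs + 2r - 4, -4r² + 4s)
(r₁, s₁) = (-3, 5) − 0.1·(-106, -16) = (7.6, 6.6)
(r₂, s₂) = (7.6, 6.6) − 0.1·(3121.728, -204.64) = (-304.5728, 27.064)
r = -304.5728

-304.5728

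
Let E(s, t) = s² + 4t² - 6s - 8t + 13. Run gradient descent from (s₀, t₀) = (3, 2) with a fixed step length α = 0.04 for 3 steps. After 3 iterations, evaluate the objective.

0.395469930496

∇E = (2s - 6, 8t - 8)
(s₁, t₁) = (3, 2) − 0.04·(0, 8) = (3, 1.68)
(s₂, t₂) = (3, 1.68) − 0.04·(0, 5.44) = (3, 1.4624)
(s₃, t₃) = (3, 1.4624) − 0.04·(0, 3.6992) = (3, 1.314432)
E(3, 1.314432) = 0.395469930496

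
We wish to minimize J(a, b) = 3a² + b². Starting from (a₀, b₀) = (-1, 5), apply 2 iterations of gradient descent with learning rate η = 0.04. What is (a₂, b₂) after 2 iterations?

∇J = (6a, 2b)
(a₁, b₁) = (-1, 5) − 0.04·(-6, 10) = (-0.76, 4.6)
(a₂, b₂) = (-0.76, 4.6) − 0.04·(-4.56, 9.2) = (-0.5776, 4.232)

(-0.5776, 4.232)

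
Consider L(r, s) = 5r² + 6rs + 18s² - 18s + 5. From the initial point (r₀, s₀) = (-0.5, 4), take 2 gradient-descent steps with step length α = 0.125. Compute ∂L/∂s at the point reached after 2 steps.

∇L = (10r + 6s, 6r + 36s - 18)
Step 1: at (-0.5, 4), ∇L = (19, 123) → (-0.5, 4) − 0.125·(19, 123) = (-2.875, -11.375)
Step 2: at (-2.875, -11.375), ∇L = (-97, -444.75) → (-2.875, -11.375) − 0.125·(-97, -444.75) = (9.25, 44.21875)
∂L/∂s at (9.25, 44.21875) = 1629.375

1629.375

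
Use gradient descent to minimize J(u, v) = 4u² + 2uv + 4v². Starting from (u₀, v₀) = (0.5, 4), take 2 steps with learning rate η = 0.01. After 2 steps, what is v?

∇J = (8u + 2v, 2u + 8v)
Step 1: at (0.5, 4), ∇J = (12, 33) → (0.5, 4) − 0.01·(12, 33) = (0.38, 3.67)
Step 2: at (0.38, 3.67), ∇J = (10.38, 30.12) → (0.38, 3.67) − 0.01·(10.38, 30.12) = (0.2762, 3.3688)
v = 3.3688

3.3688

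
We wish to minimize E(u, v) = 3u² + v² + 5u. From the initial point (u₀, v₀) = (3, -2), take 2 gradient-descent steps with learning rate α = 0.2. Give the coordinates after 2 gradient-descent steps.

(-0.68, -0.72)

∇E = (6u + 5, 2v)
Step 1: at (3, -2), ∇E = (23, -4) → (3, -2) − 0.2·(23, -4) = (-1.6, -1.2)
Step 2: at (-1.6, -1.2), ∇E = (-4.6, -2.4) → (-1.6, -1.2) − 0.2·(-4.6, -2.4) = (-0.68, -0.72)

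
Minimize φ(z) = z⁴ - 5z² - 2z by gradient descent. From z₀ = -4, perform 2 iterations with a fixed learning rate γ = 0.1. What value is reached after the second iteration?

φ′(z) = 4z³ - 10z - 2
Step 1: φ′(-4) = -218; z₁ = -4 − 0.1·(-218) = 17.8
Step 2: φ′(17.8) = 22379.008; z₂ = 17.8 − 0.1·22379.008 = -2220.1008

-2220.1008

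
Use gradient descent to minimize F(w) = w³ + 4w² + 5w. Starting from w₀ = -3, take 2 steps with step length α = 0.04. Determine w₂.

F′(w) = 3w² + 8w + 5
Step 1: F′(-3) = 8; w₁ = -3 − 0.04·8 = -3.32
Step 2: F′(-3.32) = 11.5072; w₂ = -3.32 − 0.04·11.5072 = -3.780288

-3.780288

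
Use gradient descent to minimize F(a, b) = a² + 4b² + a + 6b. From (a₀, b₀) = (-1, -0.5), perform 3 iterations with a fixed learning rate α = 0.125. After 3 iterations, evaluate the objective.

∇F = (2a + 1, 8b + 6)
Step 1: at (-1, -0.5), ∇F = (-1, 2) → (-1, -0.5) − 0.125·(-1, 2) = (-0.875, -0.75)
Step 2: at (-0.875, -0.75), ∇F = (-0.75, 0) → (-0.875, -0.75) − 0.125·(-0.75, 0) = (-0.78125, -0.75)
Step 3: at (-0.78125, -0.75), ∇F = (-0.5625, 0) → (-0.78125, -0.75) − 0.125·(-0.5625, 0) = (-0.7109375, -0.75)
F(-0.7109375, -0.75) = -2.45550537109375

-2.45550537109375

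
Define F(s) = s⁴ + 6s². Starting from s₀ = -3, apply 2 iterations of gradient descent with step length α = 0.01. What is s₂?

F′(s) = 4s³ + 12s
Step 1: F′(-3) = -144; s₁ = -3 − 0.01·(-144) = -1.56
Step 2: F′(-1.56) = -33.905664; s₂ = -1.56 − 0.01·(-33.905664) = -1.22094336

-1.22094336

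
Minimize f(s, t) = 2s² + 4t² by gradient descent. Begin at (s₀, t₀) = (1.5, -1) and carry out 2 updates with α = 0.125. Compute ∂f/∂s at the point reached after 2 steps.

1.5

∇f = (4s, 8t)
Step 1: at (1.5, -1), ∇f = (6, -8) → (1.5, -1) − 0.125·(6, -8) = (0.75, 0)
Step 2: at (0.75, 0), ∇f = (3, 0) → (0.75, 0) − 0.125·(3, 0) = (0.375, 0)
∂f/∂s at (0.375, 0) = 1.5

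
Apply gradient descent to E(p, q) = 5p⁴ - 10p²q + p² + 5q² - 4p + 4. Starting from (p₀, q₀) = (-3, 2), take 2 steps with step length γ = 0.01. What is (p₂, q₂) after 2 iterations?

(1.5766, 2.599)

∇E = (20p³ - 20pq + 2p - 4, -10p² + 10q)
(p₁, q₁) = (-3, 2) − 0.01·(-430, -70) = (1.3, 2.7)
(p₂, q₂) = (1.3, 2.7) − 0.01·(-27.66, 10.1) = (1.5766, 2.599)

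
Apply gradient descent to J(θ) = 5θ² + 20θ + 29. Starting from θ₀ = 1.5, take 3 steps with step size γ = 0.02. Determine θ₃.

-0.208

J′(θ) = 10θ + 20
Step 1: J′(1.5) = 35; θ₁ = 1.5 − 0.02·35 = 0.8
Step 2: J′(0.8) = 28; θ₂ = 0.8 − 0.02·28 = 0.24
Step 3: J′(0.24) = 22.4; θ₃ = 0.24 − 0.02·22.4 = -0.208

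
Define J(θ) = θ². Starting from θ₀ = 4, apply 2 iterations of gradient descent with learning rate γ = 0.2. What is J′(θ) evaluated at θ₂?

2.88

J′(θ) = 2θ
θ₁ = 4 − 0.2·8 = 2.4
θ₂ = 2.4 − 0.2·4.8 = 1.44
J′(θ) at (1.44) = 2.88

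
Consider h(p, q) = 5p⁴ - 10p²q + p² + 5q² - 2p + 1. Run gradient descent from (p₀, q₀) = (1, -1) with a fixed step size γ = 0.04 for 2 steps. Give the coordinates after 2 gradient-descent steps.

∇h = (20p³ - 20pq + 2p - 2, -10p² + 10q)
Step 1: at (1, -1), ∇h = (40, -20) → (1, -1) − 0.04·(40, -20) = (-0.6, -0.2)
Step 2: at (-0.6, -0.2), ∇h = (-9.92, -5.6) → (-0.6, -0.2) − 0.04·(-9.92, -5.6) = (-0.2032, 0.024)

(-0.2032, 0.024)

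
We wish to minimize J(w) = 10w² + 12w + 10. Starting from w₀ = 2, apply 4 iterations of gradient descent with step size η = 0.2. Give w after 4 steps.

210

J′(w) = 20w + 12
w₁ = 2 − 0.2·52 = -8.4
w₂ = -8.4 − 0.2·(-156) = 22.8
w₃ = 22.8 − 0.2·468 = -70.8
w₄ = -70.8 − 0.2·(-1404) = 210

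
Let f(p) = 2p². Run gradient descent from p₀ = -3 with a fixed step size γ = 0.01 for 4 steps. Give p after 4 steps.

f′(p) = 4p
Step 1: f′(-3) = -12; p₁ = -3 − 0.01·(-12) = -2.88
Step 2: f′(-2.88) = -11.52; p₂ = -2.88 − 0.01·(-11.52) = -2.7648
Step 3: f′(-2.7648) = -11.0592; p₃ = -2.7648 − 0.01·(-11.0592) = -2.654208
Step 4: f′(-2.654208) = -10.616832; p₄ = -2.654208 − 0.01·(-10.616832) = -2.54803968

-2.54803968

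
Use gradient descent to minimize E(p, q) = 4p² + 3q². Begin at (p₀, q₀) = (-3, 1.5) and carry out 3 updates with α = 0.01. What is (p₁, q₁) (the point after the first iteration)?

∇E = (8p, 6q)
(p₁, q₁) = (-3, 1.5) − 0.01·(-24, 9) = (-2.76, 1.41)

(-2.76, 1.41)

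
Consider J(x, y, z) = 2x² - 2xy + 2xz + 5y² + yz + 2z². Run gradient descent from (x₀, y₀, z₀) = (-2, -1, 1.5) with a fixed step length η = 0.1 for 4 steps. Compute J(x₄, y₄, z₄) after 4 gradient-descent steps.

∇J = (4x - 2y + 2z, -2x + 10y + z, 2x + y + 4z)
Step 1: at (-2, -1, 1.5), ∇J = (-3, -4.5, 1) → (-2, -1, 1.5) − 0.1·(-3, -4.5, 1) = (-1.7, -0.55, 1.4)
Step 2: at (-1.7, -0.55, 1.4), ∇J = (-2.9, -0.7, 1.65) → (-1.7, -0.55, 1.4) − 0.1·(-2.9, -0.7, 1.65) = (-1.41, -0.48, 1.235)
Step 3: at (-1.41, -0.48, 1.235), ∇J = (-2.21, -0.745, 1.64) → (-1.41, -0.48, 1.235) − 0.1·(-2.21, -0.745, 1.64) = (-1.189, -0.4055, 1.071)
Step 4: at (-1.189, -0.4055, 1.071), ∇J = (-1.803, -0.606, 1.5005) → (-1.189, -0.4055, 1.071) − 0.1·(-1.803, -0.606, 1.5005) = (-1.0087, -0.3449, 0.92095)
J(-1.0087, -0.3449, 0.92095) = 1.45466779

1.45466779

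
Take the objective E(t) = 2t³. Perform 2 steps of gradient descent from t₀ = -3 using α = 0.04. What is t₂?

-11.550144

E′(t) = 6t²
Step 1: E′(-3) = 54; t₁ = -3 − 0.04·54 = -5.16
Step 2: E′(-5.16) = 159.7536; t₂ = -5.16 − 0.04·159.7536 = -11.550144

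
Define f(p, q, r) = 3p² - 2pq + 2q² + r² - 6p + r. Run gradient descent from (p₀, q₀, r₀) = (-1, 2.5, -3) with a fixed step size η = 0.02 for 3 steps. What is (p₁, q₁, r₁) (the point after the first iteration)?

∇f = (6p - 2q - 6, -2p + 4q, 2r + 1)
(p₁, q₁, r₁) = (-1, 2.5, -3) − 0.02·(-17, 12, -5) = (-0.66, 2.26, -2.9)

(-0.66, 2.26, -2.9)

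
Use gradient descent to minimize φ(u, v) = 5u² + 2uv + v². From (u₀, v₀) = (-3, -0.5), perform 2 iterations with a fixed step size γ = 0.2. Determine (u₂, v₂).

(-3.56, -0.74)

∇φ = (10u + 2v, 2u + 2v)
Step 1: at (-3, -0.5), ∇φ = (-31, -7) → (-3, -0.5) − 0.2·(-31, -7) = (3.2, 0.9)
Step 2: at (3.2, 0.9), ∇φ = (33.8, 8.2) → (3.2, 0.9) − 0.2·(33.8, 8.2) = (-3.56, -0.74)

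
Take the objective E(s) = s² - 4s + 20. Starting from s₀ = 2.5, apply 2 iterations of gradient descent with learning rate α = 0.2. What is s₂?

E′(s) = 2s - 4
Step 1: E′(2.5) = 1; s₁ = 2.5 − 0.2·1 = 2.3
Step 2: E′(2.3) = 0.6; s₂ = 2.3 − 0.2·0.6 = 2.18

2.18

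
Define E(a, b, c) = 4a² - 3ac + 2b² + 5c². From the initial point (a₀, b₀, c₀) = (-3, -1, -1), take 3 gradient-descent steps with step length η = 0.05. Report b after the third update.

-0.512

∇E = (8a - 3c, 4b, -3a + 10c)
Step 1: at (-3, -1, -1), ∇E = (-21, -4, -1) → (-3, -1, -1) − 0.05·(-21, -4, -1) = (-1.95, -0.8, -0.95)
Step 2: at (-1.95, -0.8, -0.95), ∇E = (-12.75, -3.2, -3.65) → (-1.95, -0.8, -0.95) − 0.05·(-12.75, -3.2, -3.65) = (-1.3125, -0.64, -0.7675)
Step 3: at (-1.3125, -0.64, -0.7675), ∇E = (-8.1975, -2.56, -3.7375) → (-1.3125, -0.64, -0.7675) − 0.05·(-8.1975, -2.56, -3.7375) = (-0.902625, -0.512, -0.580625)
b = -0.512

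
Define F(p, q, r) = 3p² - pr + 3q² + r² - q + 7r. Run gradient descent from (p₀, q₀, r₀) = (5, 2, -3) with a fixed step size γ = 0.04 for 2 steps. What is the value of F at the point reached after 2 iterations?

∇F = (6p - r, 6q - 1, -p + 2r + 7)
Step 1: at (5, 2, -3), ∇F = (33, 11, -4) → (5, 2, -3) − 0.04·(33, 11, -4) = (3.68, 1.56, -2.84)
Step 2: at (3.68, 1.56, -2.84), ∇F = (24.92, 8.36, -2.36) → (3.68, 1.56, -2.84) − 0.04·(24.92, 8.36, -2.36) = (2.6832, 1.2256, -2.7456)
F(2.6832, 1.2256, -2.7456) = 20.56548608

20.56548608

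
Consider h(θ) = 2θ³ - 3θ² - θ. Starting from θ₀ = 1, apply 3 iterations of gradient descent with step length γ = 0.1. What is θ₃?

h′(θ) = 6θ² - 6θ - 1
θ₁ = 1 − 0.1·(-1) = 1.1
θ₂ = 1.1 − 0.1·(-0.34) = 1.134
θ₃ = 1.134 − 0.1·(-0.088264) = 1.1428264

1.1428264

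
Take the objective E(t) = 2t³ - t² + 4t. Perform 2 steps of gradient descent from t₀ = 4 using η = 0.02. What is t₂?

E′(t) = 6t² - 2t + 4
t₁ = 4 − 0.02·92 = 2.16
t₂ = 2.16 − 0.02·27.6736 = 1.606528

1.606528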